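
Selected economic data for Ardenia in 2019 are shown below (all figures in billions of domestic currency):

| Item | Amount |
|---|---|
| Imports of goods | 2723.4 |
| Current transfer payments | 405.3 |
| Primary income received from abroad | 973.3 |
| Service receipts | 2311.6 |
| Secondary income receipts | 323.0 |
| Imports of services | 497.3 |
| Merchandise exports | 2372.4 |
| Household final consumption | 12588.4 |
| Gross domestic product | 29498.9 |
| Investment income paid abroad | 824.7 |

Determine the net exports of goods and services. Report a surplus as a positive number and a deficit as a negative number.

Goods balance = 2372.4 - 2723.4 = -351.0
Services balance = 2311.6 - 497.3 = 1814.3
Trade balance (goods + services) = -351.0 + 1814.3 = 1463.3

1463.3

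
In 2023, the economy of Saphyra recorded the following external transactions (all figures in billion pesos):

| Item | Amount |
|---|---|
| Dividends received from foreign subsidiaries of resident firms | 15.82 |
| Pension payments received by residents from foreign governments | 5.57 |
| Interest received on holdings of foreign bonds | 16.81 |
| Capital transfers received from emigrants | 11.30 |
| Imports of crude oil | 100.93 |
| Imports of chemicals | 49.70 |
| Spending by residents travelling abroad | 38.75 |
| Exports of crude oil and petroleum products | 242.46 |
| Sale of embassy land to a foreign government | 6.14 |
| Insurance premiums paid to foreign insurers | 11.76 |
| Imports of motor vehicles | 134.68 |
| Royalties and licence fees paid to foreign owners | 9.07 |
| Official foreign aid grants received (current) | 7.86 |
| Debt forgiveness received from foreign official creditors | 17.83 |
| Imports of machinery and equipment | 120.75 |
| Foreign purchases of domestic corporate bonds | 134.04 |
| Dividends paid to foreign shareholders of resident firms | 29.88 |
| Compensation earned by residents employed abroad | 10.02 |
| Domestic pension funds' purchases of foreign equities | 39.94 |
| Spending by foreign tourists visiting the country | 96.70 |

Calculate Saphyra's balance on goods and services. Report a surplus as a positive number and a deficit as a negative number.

Goods: -120.75 - 134.68 + 242.46 - 49.70 - 100.93 = -163.60
Services: 96.70 - 38.75 - 9.07 - 11.76 = 37.12
Trade balance = -163.60 + 37.12 = -126.48
(Excluded from the trade balance — primary income: dividends received from foreign subsidiaries of resident firms 15.82, interest received on holdings of foreign bonds 16.81, dividends paid to foreign shareholders of resident firms 29.88, compensation earned by residents employed abroad 10.02; secondary income: pension payments received by residents from foreign governments 5.57, official foreign aid grants received (current) 7.86; capital account: capital transfers received from emigrants 11.30, sale of embassy land to a foreign government 6.14, debt forgiveness received from foreign official creditors 17.83; financial account: foreign purchases of domestic corporate bonds 134.04, domestic pension funds' purchases of foreign equities 39.94.)

-126.48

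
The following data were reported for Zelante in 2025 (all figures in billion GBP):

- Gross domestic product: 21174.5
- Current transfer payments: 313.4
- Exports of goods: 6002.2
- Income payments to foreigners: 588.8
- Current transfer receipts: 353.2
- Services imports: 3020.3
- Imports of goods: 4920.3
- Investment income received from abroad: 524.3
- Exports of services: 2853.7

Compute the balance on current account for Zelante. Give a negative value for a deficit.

Goods balance = 6002.2 - 4920.3 = 1081.9
Services balance = 2853.7 - 3020.3 = -166.6
Trade balance (goods + services) = 1081.9 + (-166.6) = 915.3
Net primary income = 524.3 - 588.8 = -64.5
Net secondary income = 353.2 - 313.4 = 39.8
Current account = 915.3 + (-64.5) + 39.8 = 890.6

890.6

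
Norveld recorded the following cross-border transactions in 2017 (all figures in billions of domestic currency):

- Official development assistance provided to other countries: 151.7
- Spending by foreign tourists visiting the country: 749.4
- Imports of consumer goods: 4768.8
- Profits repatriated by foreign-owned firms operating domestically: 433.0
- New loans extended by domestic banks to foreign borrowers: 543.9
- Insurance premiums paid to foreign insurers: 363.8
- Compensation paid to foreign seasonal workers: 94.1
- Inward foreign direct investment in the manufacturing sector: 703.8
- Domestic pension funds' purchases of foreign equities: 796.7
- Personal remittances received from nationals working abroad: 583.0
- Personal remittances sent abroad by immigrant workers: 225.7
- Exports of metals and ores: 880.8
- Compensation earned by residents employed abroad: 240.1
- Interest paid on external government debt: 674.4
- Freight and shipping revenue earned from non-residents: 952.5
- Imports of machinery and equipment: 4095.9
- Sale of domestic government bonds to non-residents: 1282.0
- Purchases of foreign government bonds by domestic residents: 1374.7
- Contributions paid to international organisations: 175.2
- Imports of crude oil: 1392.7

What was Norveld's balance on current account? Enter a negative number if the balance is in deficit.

-8969.5

Goods: -4768.8 - 4095.9 - 1392.7 + 880.8 = -9376.6
Services: -363.8 + 749.4 + 952.5 = 1338.1
Primary income: -674.4 - 433.0 + 240.1 - 94.1 = -961.4
Secondary income: -225.7 + 583.0 - 175.2 - 151.7 = 30.4
Current account = (-9376.6) + 1338.1 + (-961.4) + 30.4 = -8969.5
(Excluded from the current account — financial account: new loans extended by domestic banks to foreign borrowers 543.9, inward foreign direct investment in the manufacturing sector 703.8, domestic pension funds' purchases of foreign equities 796.7, sale of domestic government bonds to non-residents 1282.0, purchases of foreign government bonds by domestic residents 1374.7.)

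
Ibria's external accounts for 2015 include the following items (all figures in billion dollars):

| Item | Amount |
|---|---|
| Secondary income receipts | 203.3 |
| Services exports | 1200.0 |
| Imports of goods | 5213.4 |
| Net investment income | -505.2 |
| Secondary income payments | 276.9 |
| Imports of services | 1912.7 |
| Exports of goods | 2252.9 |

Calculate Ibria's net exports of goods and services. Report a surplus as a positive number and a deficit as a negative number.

-3673.2

Goods balance = 2252.9 - 5213.4 = -2960.5
Services balance = 1200.0 - 1912.7 = -712.7
Trade balance (goods + services) = -2960.5 + (-712.7) = -3673.2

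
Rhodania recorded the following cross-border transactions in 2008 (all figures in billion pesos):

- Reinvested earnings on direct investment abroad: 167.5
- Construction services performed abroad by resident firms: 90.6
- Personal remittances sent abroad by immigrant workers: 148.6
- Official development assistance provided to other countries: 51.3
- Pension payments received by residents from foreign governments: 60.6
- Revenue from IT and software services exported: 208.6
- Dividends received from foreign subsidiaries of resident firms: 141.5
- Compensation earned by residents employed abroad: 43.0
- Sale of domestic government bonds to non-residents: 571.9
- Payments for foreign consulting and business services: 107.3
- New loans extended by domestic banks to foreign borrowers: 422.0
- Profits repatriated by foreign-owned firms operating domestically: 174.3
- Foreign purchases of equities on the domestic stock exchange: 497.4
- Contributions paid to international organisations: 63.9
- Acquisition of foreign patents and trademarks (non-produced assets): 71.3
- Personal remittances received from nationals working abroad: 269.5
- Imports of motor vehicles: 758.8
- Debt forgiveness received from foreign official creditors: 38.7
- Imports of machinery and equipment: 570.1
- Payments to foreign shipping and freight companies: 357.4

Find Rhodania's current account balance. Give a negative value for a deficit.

-1250.4

Goods: -758.8 - 570.1 = -1328.9
Services: -357.4 + 208.6 + 90.6 - 107.3 = -165.5
Primary income: 141.5 - 174.3 + 167.5 + 43.0 = 177.7
Secondary income: -148.6 - 63.9 - 51.3 + 269.5 + 60.6 = 66.3
Current account = (-1328.9) + (-165.5) + 177.7 + 66.3 = -1250.4
(Excluded from the current account — financial account: sale of domestic government bonds to non-residents 571.9, new loans extended by domestic banks to foreign borrowers 422.0, foreign purchases of equities on the domestic stock exchange 497.4; capital account: acquisition of foreign patents and trademarks (non-produced assets) 71.3, debt forgiveness received from foreign official creditors 38.7.)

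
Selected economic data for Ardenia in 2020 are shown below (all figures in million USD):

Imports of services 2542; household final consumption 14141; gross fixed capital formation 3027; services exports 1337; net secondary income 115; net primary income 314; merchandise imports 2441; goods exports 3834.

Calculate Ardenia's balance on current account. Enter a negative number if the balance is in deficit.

Goods balance = 3834 - 2441 = 1393
Services balance = 1337 - 2542 = -1205
Trade balance (goods + services) = 1393 + (-1205) = 188
Net primary income = 314
Net secondary income = 115
Current account = 188 + 314 + 115 = 617

617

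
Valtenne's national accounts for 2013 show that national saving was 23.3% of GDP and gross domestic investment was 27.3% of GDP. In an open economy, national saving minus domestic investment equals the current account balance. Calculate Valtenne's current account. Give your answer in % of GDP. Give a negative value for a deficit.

-4.0

S - I = CA (net lending to the rest of the world).
CA = S - I = 23.3 - 27.3 = -4.0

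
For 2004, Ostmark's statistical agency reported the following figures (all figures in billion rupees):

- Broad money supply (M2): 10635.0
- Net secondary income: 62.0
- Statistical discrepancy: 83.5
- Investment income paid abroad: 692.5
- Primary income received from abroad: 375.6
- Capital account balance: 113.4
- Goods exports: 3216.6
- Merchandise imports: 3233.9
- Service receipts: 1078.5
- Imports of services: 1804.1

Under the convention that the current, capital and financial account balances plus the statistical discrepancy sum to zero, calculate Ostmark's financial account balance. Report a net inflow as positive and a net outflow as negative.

Goods balance = 3216.6 - 3233.9 = -17.3
Services balance = 1078.5 - 1804.1 = -725.6
Trade balance (goods + services) = -17.3 + (-725.6) = -742.9
Net primary income = 375.6 - 692.5 = -316.9
Net secondary income = 62.0
Current account = -742.9 + (-316.9) + 62.0 = -997.8
Financial account = -(-997.8 + 113.4 + 83.5) = 800.9

800.9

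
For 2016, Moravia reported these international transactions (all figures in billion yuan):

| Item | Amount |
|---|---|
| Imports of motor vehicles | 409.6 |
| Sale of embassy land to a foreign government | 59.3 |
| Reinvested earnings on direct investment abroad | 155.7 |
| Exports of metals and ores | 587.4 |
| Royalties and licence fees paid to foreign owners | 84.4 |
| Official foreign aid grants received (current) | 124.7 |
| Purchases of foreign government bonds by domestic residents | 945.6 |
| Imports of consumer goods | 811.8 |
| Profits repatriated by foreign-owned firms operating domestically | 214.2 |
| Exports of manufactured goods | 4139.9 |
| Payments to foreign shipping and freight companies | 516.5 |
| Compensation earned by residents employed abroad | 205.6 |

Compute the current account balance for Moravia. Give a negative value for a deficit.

3176.8

Goods: -409.6 + 587.4 + 4139.9 - 811.8 = 3505.9
Services: -84.4 - 516.5 = -600.9
Primary income: 205.6 - 214.2 + 155.7 = 147.1
Secondary income: 124.7
Current account = 3505.9 + (-600.9) + 147.1 + 124.7 = 3176.8
(Excluded from the current account — capital account: sale of embassy land to a foreign government 59.3; financial account: purchases of foreign government bonds by domestic residents 945.6.)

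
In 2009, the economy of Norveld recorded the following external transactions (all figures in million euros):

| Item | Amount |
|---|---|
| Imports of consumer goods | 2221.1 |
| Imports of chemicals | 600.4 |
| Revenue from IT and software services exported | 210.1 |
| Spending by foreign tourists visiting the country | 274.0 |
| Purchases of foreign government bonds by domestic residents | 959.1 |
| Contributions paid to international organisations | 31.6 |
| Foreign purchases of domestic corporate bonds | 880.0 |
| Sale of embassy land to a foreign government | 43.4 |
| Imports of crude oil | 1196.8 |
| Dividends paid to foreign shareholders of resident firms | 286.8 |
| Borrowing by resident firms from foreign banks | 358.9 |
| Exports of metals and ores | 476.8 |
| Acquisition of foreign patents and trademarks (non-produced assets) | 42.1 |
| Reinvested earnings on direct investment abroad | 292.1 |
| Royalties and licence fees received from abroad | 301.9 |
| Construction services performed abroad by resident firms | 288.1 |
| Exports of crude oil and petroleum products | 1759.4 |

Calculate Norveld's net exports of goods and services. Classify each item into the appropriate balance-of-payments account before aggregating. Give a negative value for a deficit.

-708.0

Goods: -2221.1 - 600.4 + 476.8 + 1759.4 - 1196.8 = -1782.1
Services: 210.1 + 301.9 + 274.0 + 288.1 = 1074.1
Trade balance = -1782.1 + 1074.1 = -708.0
(Excluded from the trade balance — financial account: purchases of foreign government bonds by domestic residents 959.1, foreign purchases of domestic corporate bonds 880.0, borrowing by resident firms from foreign banks 358.9; secondary income: contributions paid to international organisations 31.6; capital account: sale of embassy land to a foreign government 43.4, acquisition of foreign patents and trademarks (non-produced assets) 42.1; primary income: dividends paid to foreign shareholders of resident firms 286.8, reinvested earnings on direct investment abroad 292.1.)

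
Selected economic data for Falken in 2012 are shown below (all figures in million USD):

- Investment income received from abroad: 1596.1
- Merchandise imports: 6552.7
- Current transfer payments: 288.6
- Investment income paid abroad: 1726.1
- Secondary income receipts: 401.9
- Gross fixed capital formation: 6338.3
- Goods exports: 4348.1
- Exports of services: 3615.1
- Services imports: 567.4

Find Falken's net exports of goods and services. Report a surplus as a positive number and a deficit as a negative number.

843.1

Goods balance = 4348.1 - 6552.7 = -2204.6
Services balance = 3615.1 - 567.4 = 3047.7
Trade balance (goods + services) = -2204.6 + 3047.7 = 843.1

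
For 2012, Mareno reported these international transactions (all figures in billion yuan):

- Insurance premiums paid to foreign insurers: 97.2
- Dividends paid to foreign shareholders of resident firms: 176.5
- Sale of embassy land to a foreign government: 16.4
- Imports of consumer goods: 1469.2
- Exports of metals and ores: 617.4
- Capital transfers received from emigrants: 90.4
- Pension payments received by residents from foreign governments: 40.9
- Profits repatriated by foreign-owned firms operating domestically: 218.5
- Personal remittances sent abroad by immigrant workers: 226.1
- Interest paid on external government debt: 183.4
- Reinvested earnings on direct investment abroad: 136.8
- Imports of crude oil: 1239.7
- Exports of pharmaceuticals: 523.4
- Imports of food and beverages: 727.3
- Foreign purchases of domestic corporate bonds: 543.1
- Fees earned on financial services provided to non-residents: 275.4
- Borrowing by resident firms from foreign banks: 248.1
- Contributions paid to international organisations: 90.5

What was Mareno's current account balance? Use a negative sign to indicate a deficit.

Goods: 617.4 - 1469.2 - 727.3 - 1239.7 + 523.4 = -2295.4
Services: 275.4 - 97.2 = 178.2
Primary income: -176.5 - 183.4 + 136.8 - 218.5 = -441.6
Secondary income: -226.1 + 40.9 - 90.5 = -275.7
Current account = (-2295.4) + 178.2 + (-441.6) + (-275.7) = -2834.5
(Excluded from the current account — capital account: sale of embassy land to a foreign government 16.4, capital transfers received from emigrants 90.4; financial account: foreign purchases of domestic corporate bonds 543.1, borrowing by resident firms from foreign banks 248.1.)

-2834.5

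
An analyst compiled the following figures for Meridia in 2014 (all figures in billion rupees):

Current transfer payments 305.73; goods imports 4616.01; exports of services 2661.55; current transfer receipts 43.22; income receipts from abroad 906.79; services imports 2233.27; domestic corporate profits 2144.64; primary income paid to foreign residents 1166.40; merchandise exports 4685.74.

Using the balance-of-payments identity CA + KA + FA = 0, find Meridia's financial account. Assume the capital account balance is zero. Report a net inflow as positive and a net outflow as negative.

Goods balance = 4685.74 - 4616.01 = 69.73
Services balance = 2661.55 - 2233.27 = 428.28
Trade balance (goods + services) = 69.73 + 428.28 = 498.01
Net primary income = 906.79 - 1166.40 = -259.61
Net secondary income = 43.22 - 305.73 = -262.51
Current account = 498.01 + (-259.61) + (-262.51) = -24.11
Financial account = -(-24.11) = 24.11

24.11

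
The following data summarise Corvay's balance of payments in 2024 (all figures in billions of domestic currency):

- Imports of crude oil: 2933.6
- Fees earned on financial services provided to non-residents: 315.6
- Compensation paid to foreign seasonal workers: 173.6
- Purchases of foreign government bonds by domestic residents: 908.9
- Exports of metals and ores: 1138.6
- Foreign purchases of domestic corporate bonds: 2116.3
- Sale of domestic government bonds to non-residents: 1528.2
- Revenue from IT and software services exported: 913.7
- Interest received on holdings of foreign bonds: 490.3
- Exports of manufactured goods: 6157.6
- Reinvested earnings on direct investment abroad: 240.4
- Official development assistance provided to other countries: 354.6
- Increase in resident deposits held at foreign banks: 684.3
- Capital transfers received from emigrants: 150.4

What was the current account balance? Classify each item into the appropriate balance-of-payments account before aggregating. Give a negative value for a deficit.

5794.4

Goods: -2933.6 + 1138.6 + 6157.6 = 4362.6
Services: 315.6 + 913.7 = 1229.3
Primary income: -173.6 + 240.4 + 490.3 = 557.1
Secondary income: -354.6
Current account = 4362.6 + 1229.3 + 557.1 + (-354.6) = 5794.4
(Excluded from the current account — financial account: purchases of foreign government bonds by domestic residents 908.9, foreign purchases of domestic corporate bonds 2116.3, sale of domestic government bonds to non-residents 1528.2, increase in resident deposits held at foreign banks 684.3; capital account: capital transfers received from emigrants 150.4.)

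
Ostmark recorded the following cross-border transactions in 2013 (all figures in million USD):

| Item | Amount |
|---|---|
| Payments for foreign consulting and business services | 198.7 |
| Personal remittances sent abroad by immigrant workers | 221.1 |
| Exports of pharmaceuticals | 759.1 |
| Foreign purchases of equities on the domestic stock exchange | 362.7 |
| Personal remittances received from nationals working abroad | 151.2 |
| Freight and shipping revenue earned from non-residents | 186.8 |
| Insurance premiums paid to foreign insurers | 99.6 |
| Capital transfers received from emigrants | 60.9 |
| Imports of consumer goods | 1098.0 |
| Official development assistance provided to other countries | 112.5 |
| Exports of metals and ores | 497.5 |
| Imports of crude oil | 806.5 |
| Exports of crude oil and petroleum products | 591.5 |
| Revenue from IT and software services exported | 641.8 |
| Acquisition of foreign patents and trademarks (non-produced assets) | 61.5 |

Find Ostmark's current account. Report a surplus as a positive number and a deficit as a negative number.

291.5

Goods: -806.5 - 1098.0 + 591.5 + 759.1 + 497.5 = -56.4
Services: 186.8 - 99.6 - 198.7 + 641.8 = 530.3
Secondary income: 151.2 - 221.1 - 112.5 = -182.4
Current account = (-56.4) + 530.3 + (-182.4) = 291.5
(Excluded from the current account — financial account: foreign purchases of equities on the domestic stock exchange 362.7; capital account: capital transfers received from emigrants 60.9, acquisition of foreign patents and trademarks (non-produced assets) 61.5.)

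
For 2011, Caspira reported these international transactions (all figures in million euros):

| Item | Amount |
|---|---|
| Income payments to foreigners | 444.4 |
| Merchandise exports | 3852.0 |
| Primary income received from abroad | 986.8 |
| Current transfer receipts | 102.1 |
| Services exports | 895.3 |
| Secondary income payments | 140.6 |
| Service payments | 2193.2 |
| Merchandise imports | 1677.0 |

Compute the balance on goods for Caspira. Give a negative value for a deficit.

2175.0

Goods balance = 3852.0 - 1677.0 = 2175.0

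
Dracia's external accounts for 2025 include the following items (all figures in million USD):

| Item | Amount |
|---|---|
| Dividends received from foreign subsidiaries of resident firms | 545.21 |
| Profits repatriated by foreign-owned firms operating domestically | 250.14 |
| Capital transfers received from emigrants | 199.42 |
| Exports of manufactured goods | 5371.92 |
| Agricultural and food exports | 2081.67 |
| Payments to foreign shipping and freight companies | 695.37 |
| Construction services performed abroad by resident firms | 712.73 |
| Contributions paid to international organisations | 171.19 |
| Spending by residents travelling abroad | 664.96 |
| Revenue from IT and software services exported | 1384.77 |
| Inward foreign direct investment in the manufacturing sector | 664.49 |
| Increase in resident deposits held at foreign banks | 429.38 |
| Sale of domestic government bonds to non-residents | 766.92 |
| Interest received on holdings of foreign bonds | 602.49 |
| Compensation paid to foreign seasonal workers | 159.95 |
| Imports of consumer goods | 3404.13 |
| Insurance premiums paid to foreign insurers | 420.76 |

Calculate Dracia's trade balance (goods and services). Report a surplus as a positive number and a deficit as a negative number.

Goods: 2081.67 - 3404.13 + 5371.92 = 4049.46
Services: 1384.77 - 695.37 - 420.76 + 712.73 - 664.96 = 316.41
Trade balance = 4049.46 + 316.41 = 4365.87
(Excluded from the trade balance — primary income: dividends received from foreign subsidiaries of resident firms 545.21, profits repatriated by foreign-owned firms operating domestically 250.14, interest received on holdings of foreign bonds 602.49, compensation paid to foreign seasonal workers 159.95; capital account: capital transfers received from emigrants 199.42; secondary income: contributions paid to international organisations 171.19; financial account: inward foreign direct investment in the manufacturing sector 664.49, increase in resident deposits held at foreign banks 429.38, sale of domestic government bonds to non-residents 766.92.)

4365.87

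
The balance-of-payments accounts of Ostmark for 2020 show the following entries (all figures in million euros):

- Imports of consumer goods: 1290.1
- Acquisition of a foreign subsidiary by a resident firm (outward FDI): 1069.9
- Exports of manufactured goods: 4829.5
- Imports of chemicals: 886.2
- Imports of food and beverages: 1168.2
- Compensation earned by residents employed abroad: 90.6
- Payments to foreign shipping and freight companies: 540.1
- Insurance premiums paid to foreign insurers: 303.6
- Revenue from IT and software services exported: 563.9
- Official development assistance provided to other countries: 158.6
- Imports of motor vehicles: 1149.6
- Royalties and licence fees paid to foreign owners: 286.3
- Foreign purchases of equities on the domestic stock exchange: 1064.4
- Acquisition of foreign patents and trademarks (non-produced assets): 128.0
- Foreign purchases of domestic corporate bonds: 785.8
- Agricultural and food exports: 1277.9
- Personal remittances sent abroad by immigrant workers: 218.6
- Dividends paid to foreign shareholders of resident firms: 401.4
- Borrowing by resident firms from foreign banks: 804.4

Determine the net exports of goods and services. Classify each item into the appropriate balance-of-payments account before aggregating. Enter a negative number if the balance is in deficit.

1047.2

Goods: 4829.5 - 1290.1 - 886.2 + 1277.9 - 1168.2 - 1149.6 = 1613.3
Services: -540.1 - 286.3 - 303.6 + 563.9 = -566.1
Trade balance = 1613.3 + (-566.1) = 1047.2
(Excluded from the trade balance — financial account: acquisition of a foreign subsidiary by a resident firm (outward FDI) 1069.9, foreign purchases of equities on the domestic stock exchange 1064.4, foreign purchases of domestic corporate bonds 785.8, borrowing by resident firms from foreign banks 804.4; primary income: compensation earned by residents employed abroad 90.6, dividends paid to foreign shareholders of resident firms 401.4; secondary income: official development assistance provided to other countries 158.6, personal remittances sent abroad by immigrant workers 218.6; capital account: acquisition of foreign patents and trademarks (non-produced assets) 128.0.)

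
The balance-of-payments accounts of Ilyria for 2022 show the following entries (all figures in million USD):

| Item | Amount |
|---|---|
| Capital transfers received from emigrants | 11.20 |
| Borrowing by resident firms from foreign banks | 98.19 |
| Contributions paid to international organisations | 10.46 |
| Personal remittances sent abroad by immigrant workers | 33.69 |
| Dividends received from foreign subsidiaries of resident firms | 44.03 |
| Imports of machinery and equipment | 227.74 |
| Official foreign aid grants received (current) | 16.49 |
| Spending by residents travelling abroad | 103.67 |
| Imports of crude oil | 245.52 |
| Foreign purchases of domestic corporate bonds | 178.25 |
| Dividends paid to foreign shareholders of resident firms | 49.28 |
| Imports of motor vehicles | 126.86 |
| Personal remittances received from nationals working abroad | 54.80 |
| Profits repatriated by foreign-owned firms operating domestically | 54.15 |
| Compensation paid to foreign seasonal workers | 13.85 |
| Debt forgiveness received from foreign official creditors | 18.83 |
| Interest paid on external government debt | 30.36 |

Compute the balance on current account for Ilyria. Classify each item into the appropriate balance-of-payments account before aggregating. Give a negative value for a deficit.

Goods: -245.52 - 126.86 - 227.74 = -600.12
Services: -103.67
Primary income: -49.28 - 30.36 - 13.85 - 54.15 + 44.03 = -103.61
Secondary income: -10.46 - 33.69 + 16.49 + 54.80 = 27.14
Current account = (-600.12) + (-103.67) + (-103.61) + 27.14 = -780.26
(Excluded from the current account — capital account: capital transfers received from emigrants 11.20, debt forgiveness received from foreign official creditors 18.83; financial account: borrowing by resident firms from foreign banks 98.19, foreign purchases of domestic corporate bonds 178.25.)

-780.26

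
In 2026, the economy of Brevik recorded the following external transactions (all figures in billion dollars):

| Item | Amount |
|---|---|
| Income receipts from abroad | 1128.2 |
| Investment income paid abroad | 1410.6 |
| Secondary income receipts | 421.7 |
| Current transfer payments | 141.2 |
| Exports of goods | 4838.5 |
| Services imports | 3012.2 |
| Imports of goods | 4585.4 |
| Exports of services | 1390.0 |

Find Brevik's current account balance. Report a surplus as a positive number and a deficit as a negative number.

Goods balance = 4838.5 - 4585.4 = 253.1
Services balance = 1390.0 - 3012.2 = -1622.2
Trade balance (goods + services) = 253.1 + (-1622.2) = -1369.1
Net primary income = 1128.2 - 1410.6 = -282.4
Net secondary income = 421.7 - 141.2 = 280.5
Current account = -1369.1 + (-282.4) + 280.5 = -1371.0

-1371.0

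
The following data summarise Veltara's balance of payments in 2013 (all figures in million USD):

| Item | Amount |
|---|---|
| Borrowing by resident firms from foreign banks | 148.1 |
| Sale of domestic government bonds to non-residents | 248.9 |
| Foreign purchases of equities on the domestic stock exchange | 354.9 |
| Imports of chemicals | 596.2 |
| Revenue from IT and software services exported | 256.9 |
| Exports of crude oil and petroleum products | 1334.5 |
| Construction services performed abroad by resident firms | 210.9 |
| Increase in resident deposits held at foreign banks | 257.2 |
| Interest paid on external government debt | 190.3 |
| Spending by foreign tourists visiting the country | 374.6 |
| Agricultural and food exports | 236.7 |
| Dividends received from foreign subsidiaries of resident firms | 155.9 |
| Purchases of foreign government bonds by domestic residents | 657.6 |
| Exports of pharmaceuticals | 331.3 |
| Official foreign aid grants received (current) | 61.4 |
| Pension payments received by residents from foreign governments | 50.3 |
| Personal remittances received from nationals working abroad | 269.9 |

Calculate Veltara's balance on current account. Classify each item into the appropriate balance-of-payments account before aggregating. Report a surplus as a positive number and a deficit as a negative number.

Goods: -596.2 + 331.3 + 236.7 + 1334.5 = 1306.3
Services: 374.6 + 210.9 + 256.9 = 842.4
Primary income: -190.3 + 155.9 = -34.4
Secondary income: 61.4 + 50.3 + 269.9 = 381.6
Current account = 1306.3 + 842.4 + (-34.4) + 381.6 = 2495.9
(Excluded from the current account — financial account: borrowing by resident firms from foreign banks 148.1, sale of domestic government bonds to non-residents 248.9, foreign purchases of equities on the domestic stock exchange 354.9, increase in resident deposits held at foreign banks 257.2, purchases of foreign government bonds by domestic residents 657.6.)

2495.9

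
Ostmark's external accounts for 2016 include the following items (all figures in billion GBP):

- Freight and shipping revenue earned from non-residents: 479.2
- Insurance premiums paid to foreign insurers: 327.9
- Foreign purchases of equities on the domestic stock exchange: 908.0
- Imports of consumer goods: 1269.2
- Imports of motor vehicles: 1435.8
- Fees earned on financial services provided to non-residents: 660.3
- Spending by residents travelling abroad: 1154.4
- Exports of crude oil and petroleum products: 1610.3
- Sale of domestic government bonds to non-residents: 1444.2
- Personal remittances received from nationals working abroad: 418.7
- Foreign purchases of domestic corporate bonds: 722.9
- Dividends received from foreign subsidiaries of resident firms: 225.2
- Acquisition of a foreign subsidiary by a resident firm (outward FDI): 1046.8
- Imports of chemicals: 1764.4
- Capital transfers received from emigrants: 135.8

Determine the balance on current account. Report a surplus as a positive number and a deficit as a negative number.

-2558.0

Goods: 1610.3 - 1269.2 - 1435.8 - 1764.4 = -2859.1
Services: 660.3 - 1154.4 - 327.9 + 479.2 = -342.8
Primary income: 225.2
Secondary income: 418.7
Current account = (-2859.1) + (-342.8) + 225.2 + 418.7 = -2558.0
(Excluded from the current account — financial account: foreign purchases of equities on the domestic stock exchange 908.0, sale of domestic government bonds to non-residents 1444.2, foreign purchases of domestic corporate bonds 722.9, acquisition of a foreign subsidiary by a resident firm (outward FDI) 1046.8; capital account: capital transfers received from emigrants 135.8.)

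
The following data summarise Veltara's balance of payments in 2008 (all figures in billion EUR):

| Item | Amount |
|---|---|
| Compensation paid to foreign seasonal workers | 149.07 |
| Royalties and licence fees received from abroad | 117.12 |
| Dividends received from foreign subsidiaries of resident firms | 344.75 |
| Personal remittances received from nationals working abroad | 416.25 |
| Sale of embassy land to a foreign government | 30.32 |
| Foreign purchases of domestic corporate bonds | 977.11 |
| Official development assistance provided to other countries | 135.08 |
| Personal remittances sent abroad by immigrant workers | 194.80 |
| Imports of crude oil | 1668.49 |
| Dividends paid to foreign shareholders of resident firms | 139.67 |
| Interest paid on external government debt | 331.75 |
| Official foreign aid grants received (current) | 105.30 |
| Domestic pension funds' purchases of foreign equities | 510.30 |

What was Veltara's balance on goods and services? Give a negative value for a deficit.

Goods: -1668.49
Services: 117.12
Trade balance = -1668.49 + 117.12 = -1551.37
(Excluded from the trade balance — primary income: compensation paid to foreign seasonal workers 149.07, dividends received from foreign subsidiaries of resident firms 344.75, dividends paid to foreign shareholders of resident firms 139.67, interest paid on external government debt 331.75; secondary income: personal remittances received from nationals working abroad 416.25, official development assistance provided to other countries 135.08, personal remittances sent abroad by immigrant workers 194.80, official foreign aid grants received (current) 105.30; capital account: sale of embassy land to a foreign government 30.32; financial account: foreign purchases of domestic corporate bonds 977.11, domestic pension funds' purchases of foreign equities 510.30.)

-1551.37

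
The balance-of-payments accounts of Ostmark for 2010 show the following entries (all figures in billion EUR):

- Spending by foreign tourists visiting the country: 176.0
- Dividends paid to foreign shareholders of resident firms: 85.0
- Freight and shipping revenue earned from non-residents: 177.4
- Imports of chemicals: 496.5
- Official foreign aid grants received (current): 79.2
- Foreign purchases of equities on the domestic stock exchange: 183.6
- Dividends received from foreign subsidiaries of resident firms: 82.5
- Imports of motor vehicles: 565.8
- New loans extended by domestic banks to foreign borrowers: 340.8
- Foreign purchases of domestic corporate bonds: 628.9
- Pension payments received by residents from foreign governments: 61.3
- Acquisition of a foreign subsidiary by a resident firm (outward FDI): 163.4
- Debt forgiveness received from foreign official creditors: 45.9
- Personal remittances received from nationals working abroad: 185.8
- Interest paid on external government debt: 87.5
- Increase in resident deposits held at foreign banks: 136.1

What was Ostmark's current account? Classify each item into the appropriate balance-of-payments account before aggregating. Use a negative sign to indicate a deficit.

Goods: -565.8 - 496.5 = -1062.3
Services: 177.4 + 176.0 = 353.4
Primary income: 82.5 - 87.5 - 85.0 = -90.0
Secondary income: 185.8 + 79.2 + 61.3 = 326.3
Current account = (-1062.3) + 353.4 + (-90.0) + 326.3 = -472.6
(Excluded from the current account — financial account: foreign purchases of equities on the domestic stock exchange 183.6, new loans extended by domestic banks to foreign borrowers 340.8, foreign purchases of domestic corporate bonds 628.9, acquisition of a foreign subsidiary by a resident firm (outward FDI) 163.4, increase in resident deposits held at foreign banks 136.1; capital account: debt forgiveness received from foreign official creditors 45.9.)

-472.6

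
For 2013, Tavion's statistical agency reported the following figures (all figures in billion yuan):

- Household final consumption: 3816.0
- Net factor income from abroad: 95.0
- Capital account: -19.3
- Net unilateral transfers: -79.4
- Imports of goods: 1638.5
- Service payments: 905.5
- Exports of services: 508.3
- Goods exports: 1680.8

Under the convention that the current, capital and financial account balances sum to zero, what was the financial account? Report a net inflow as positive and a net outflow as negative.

358.6

Goods balance = 1680.8 - 1638.5 = 42.3
Services balance = 508.3 - 905.5 = -397.2
Trade balance (goods + services) = 42.3 + (-397.2) = -354.9
Net primary income = 95.0
Net secondary income = -79.4
Current account = -354.9 + 95.0 + (-79.4) = -339.3
Financial account = -(-339.3 + (-19.3)) = 358.6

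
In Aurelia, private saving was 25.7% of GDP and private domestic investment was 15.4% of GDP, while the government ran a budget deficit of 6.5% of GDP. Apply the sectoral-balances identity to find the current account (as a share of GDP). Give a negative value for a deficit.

3.8

By the sectoral-balances identity, CA = (S_private - I) + (T - G).
Private balance = 25.7 - 15.4 = 10.3
Government balance (T - G) = -6.5
CA = 10.3 + (-6.5) = 3.8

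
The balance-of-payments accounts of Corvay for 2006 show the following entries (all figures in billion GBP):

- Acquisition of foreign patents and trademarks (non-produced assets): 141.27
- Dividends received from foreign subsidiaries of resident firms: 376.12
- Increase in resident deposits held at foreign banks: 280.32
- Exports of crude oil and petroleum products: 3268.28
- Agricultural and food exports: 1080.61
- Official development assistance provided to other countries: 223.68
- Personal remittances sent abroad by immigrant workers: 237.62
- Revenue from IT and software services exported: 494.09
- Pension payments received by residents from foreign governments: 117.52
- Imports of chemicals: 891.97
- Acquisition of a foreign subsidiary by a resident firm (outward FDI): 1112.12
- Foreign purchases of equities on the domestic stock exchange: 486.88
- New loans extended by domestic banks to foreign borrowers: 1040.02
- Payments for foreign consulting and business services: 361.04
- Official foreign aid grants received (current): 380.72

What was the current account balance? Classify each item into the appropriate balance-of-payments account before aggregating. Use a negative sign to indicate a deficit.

4003.03

Goods: -891.97 + 3268.28 + 1080.61 = 3456.92
Services: -361.04 + 494.09 = 133.05
Primary income: 376.12
Secondary income: -223.68 + 117.52 - 237.62 + 380.72 = 36.94
Current account = 3456.92 + 133.05 + 376.12 + 36.94 = 4003.03
(Excluded from the current account — capital account: acquisition of foreign patents and trademarks (non-produced assets) 141.27; financial account: increase in resident deposits held at foreign banks 280.32, acquisition of a foreign subsidiary by a resident firm (outward FDI) 1112.12, foreign purchases of equities on the domestic stock exchange 486.88, new loans extended by domestic banks to foreign borrowers 1040.02.)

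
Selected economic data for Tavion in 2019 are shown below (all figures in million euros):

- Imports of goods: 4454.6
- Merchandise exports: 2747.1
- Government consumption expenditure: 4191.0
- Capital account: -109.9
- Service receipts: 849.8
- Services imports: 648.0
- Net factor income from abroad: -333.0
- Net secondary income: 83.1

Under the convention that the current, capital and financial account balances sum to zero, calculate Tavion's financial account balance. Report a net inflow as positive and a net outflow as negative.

Goods balance = 2747.1 - 4454.6 = -1707.5
Services balance = 849.8 - 648.0 = 201.8
Trade balance (goods + services) = -1707.5 + 201.8 = -1505.7
Net primary income = -333.0
Net secondary income = 83.1
Current account = -1505.7 + (-333.0) + 83.1 = -1755.6
Financial account = -(-1755.6 + (-109.9)) = 1865.5

1865.5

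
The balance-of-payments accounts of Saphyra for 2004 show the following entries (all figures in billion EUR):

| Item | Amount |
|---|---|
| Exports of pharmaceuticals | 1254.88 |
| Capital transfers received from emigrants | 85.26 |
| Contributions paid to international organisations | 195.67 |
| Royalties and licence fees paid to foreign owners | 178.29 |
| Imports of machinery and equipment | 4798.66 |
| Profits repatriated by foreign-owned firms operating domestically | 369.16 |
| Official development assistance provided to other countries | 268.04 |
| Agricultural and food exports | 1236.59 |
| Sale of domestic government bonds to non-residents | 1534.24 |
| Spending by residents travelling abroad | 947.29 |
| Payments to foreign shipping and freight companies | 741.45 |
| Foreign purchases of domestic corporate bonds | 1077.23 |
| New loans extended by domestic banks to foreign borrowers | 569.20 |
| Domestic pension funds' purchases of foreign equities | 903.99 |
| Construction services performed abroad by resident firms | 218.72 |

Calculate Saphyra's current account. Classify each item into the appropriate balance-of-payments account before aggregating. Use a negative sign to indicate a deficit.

-4788.37

Goods: 1254.88 + 1236.59 - 4798.66 = -2307.19
Services: 218.72 - 741.45 - 178.29 - 947.29 = -1648.31
Primary income: -369.16
Secondary income: -268.04 - 195.67 = -463.71
Current account = (-2307.19) + (-1648.31) + (-369.16) + (-463.71) = -4788.37
(Excluded from the current account — capital account: capital transfers received from emigrants 85.26; financial account: sale of domestic government bonds to non-residents 1534.24, foreign purchases of domestic corporate bonds 1077.23, new loans extended by domestic banks to foreign borrowers 569.20, domestic pension funds' purchases of foreign equities 903.99.)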